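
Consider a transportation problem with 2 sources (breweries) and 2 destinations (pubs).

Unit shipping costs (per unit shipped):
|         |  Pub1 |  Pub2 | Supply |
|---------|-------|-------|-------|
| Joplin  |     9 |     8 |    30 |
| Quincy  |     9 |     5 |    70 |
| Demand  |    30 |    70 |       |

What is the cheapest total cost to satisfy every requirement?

Optimal allocation:
  Joplin→Pub1: 30 kegs
  Quincy→Pub2: 70 kegs
Total cost = 620.

620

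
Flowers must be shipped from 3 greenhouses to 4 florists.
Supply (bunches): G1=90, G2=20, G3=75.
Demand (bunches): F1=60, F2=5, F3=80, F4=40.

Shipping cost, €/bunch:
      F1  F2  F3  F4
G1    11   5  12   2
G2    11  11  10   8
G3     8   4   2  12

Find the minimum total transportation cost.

965

A cheapest plan:
  G1 to F1: 45 × €11 = €495
  G1 to F2: 5 × €5 = €25
  G1 to F4: 40 × €2 = €80
  G2 to F1: 15 × €11 = €165
  G2 to F3: 5 × €10 = €50
  G3 to F3: 75 × €2 = €150
Total = 495 + 25 + 80 + 165 + 50 + 150 = €965.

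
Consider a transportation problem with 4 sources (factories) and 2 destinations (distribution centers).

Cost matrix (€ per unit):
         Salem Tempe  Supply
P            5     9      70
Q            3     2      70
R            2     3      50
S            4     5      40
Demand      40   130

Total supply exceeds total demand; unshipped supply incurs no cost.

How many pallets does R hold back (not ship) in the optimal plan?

0

Minimum-cost shipments:
  P–Salem: 10 pallets
  Q–Tempe: 70 pallets
  R–Salem: 30 pallets
  R–Tempe: 20 pallets
  S–Tempe: 40 pallets
Total cost = €510.
R ships 50 of its 50, leaving 0.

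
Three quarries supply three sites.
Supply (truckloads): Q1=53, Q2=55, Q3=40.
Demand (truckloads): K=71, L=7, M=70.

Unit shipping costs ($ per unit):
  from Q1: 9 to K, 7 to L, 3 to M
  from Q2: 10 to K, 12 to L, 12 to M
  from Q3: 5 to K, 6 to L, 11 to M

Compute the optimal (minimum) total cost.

One minimum-cost allocation:
  Q1→M: 53 × $3 = $159
  Q2→K: 38 × $10 = $380
  Q2→M: 17 × $12 = $204
  Q3→K: 33 × $5 = $165
  Q3→L: 7 × $6 = $42
Total = 159 + 380 + 204 + 165 + 42 = $950.

950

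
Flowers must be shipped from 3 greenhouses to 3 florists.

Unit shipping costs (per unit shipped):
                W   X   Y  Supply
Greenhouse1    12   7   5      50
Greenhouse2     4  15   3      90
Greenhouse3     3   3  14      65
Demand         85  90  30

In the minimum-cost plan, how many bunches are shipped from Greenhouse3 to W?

The minimum-cost plan:
  Greenhouse1 to X: 25 bunches
  Greenhouse1 to Y: 25 bunches
  Greenhouse2 to W: 85 bunches
  Greenhouse2 to Y: 5 bunches
  Greenhouse3 to X: 65 bunches
Total cost = 850.
The route Greenhouse3→W is not used.

0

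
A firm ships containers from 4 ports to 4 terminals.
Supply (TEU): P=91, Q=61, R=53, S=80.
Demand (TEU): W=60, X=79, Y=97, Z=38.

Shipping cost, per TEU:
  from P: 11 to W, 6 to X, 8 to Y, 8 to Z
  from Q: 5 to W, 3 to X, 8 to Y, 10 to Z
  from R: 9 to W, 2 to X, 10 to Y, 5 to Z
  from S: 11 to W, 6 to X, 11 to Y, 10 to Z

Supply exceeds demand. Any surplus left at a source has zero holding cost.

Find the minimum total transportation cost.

1695

An optimal shipping plan:
  P->Y: 91 TEU
  Q->W: 60 TEU
  Q->X: 1 TEU
  R->X: 15 TEU
  R->Z: 38 TEU
  S->X: 63 TEU
  S->Y: 6 TEU
Total cost = 1695.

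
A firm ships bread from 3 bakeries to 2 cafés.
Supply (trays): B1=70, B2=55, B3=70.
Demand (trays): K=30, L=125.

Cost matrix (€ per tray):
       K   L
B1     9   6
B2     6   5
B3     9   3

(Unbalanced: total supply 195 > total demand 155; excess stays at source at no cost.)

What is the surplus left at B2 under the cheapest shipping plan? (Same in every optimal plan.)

0

An optimal plan:
  B1→L: 30 × €6 = €180
  B2→K: 30 × €6 = €180
  B2→L: 25 × €5 = €125
  B3→L: 70 × €3 = €210
Total cost = €695.
B2 ships 55 of its 55, leaving 0.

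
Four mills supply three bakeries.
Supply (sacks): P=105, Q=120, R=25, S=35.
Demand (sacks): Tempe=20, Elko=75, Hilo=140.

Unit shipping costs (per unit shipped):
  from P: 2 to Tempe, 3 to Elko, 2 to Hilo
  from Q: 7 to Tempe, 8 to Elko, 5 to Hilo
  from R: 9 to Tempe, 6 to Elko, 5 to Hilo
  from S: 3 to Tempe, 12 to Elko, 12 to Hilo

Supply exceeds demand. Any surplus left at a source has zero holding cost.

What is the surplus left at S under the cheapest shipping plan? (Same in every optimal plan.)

Minimum-cost shipments:
  P->Elko: 75 sacks
  P->Hilo: 30 sacks
  Q->Hilo: 85 sacks
  R->Hilo: 25 sacks
  S->Tempe: 20 sacks
Total cost = 895.
S ships 20 of its 35, leaving 15.

15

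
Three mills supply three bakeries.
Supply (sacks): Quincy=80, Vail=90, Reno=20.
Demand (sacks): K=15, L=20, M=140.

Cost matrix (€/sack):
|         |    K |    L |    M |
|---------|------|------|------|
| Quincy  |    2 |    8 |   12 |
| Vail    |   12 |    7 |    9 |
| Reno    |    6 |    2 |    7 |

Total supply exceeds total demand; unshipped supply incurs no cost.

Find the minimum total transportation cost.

1480

An optimal shipping plan:
  Quincy–K: 15 × €2 = €30
  Quincy–M: 50 × €12 = €600
  Vail–M: 90 × €9 = €810
  Reno–L: 20 × €2 = €40
Total = 30 + 600 + 810 + 40 = €1480.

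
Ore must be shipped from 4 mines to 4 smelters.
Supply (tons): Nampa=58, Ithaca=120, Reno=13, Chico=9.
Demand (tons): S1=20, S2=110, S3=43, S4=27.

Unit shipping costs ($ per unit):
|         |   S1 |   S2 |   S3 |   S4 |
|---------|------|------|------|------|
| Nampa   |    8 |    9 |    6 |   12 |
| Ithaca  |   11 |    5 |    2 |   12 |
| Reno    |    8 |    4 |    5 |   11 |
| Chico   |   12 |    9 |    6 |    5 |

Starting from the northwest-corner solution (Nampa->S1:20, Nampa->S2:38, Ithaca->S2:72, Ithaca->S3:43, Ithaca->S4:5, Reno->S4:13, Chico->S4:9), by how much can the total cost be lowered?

Current plan cost = 20·8 + 38·9 + 72·5 + 43·2 + 5·12 + 13·11 + 9·5 = $1196.
Optimal plan:
  Nampa to S1: 20 × $8 = $160
  Nampa to S2: 20 × $9 = $180
  Nampa to S4: 18 × $12 = $216
  Ithaca to S2: 77 × $5 = $385
  Ithaca to S3: 43 × $2 = $86
  Reno to S2: 13 × $4 = $52
  Chico to S4: 9 × $5 = $45
Optimal cost = $1124.
Saving = 1196 − 1124 = $72.

72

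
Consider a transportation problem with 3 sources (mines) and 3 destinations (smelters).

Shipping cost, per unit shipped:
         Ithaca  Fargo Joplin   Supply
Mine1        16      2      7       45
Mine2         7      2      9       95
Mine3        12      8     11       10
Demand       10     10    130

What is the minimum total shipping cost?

A cheapest plan:
  Mine1→Joplin: 45 × 7 = 315
  Mine2→Ithaca: 10 × 7 = 70
  Mine2→Fargo: 10 × 2 = 20
  Mine2→Joplin: 75 × 9 = 675
  Mine3→Joplin: 10 × 11 = 110
Total = 315 + 70 + 20 + 675 + 110 = 1190.

1190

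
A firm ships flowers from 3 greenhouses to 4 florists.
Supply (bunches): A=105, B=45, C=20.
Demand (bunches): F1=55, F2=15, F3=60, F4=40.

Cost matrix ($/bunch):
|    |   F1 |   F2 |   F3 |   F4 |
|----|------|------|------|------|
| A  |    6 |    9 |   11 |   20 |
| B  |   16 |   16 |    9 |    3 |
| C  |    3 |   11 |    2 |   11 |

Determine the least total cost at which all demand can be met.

1055

One minimum-cost allocation:
  A->F1: 55 bunches
  A->F2: 15 bunches
  A->F3: 35 bunches
  B->F3: 5 bunches
  B->F4: 40 bunches
  C->F3: 20 bunches
Total cost = $1055.
(Supply check: A ships 105; B ships 45; C ships 20.)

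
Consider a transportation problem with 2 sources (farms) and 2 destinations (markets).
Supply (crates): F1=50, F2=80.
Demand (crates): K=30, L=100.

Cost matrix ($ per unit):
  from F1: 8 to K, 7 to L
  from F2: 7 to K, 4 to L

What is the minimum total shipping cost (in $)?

700

One minimum-cost allocation:
  F1→K: 30 × $8 = $240
  F1→L: 20 × $7 = $140
  F2→L: 80 × $4 = $320
Total = 240 + 140 + 320 = $700.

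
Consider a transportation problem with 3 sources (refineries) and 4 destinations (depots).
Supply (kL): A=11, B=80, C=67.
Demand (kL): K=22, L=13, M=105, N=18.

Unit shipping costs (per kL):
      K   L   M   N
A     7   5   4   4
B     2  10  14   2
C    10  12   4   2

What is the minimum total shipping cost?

One minimum-cost allocation:
  A→M: 11 × 4 = 44
  B→K: 22 × 2 = 44
  B→L: 13 × 10 = 130
  B→M: 27 × 14 = 378
  B→N: 18 × 2 = 36
  C→M: 67 × 4 = 268
Total = 44 + 44 + 130 + 378 + 36 + 268 = 900.
(Supply check: A ships 11; B ships 80; C ships 67.)

900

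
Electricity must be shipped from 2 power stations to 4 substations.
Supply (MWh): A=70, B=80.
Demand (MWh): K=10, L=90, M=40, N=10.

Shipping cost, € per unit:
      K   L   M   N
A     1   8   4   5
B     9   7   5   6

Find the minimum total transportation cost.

860

A cheapest plan:
  A->K: 10 × €1 = €10
  A->L: 10 × €8 = €80
  A->M: 40 × €4 = €160
  A->N: 10 × €5 = €50
  B->L: 80 × €7 = €560
Total = 10 + 80 + 160 + 50 + 560 = €860.
(Supply check: A ships 70; B ships 80.)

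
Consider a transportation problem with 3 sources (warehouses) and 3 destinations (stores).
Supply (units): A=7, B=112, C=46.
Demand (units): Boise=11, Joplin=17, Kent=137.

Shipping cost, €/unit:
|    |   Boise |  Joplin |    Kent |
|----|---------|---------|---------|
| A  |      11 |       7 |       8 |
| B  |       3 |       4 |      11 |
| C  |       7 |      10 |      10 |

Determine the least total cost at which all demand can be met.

1541

An optimal shipping plan:
  A→Kent: 7 × €8 = €56
  B→Boise: 11 × €3 = €33
  B→Joplin: 17 × €4 = €68
  B→Kent: 84 × €11 = €924
  C→Kent: 46 × €10 = €460
Total = 56 + 33 + 68 + 924 + 460 = €1541.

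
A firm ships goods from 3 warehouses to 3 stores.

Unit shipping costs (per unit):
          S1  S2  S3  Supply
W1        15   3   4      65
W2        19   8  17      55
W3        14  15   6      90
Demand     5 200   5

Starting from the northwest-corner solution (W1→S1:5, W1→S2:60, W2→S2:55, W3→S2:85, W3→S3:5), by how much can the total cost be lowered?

65

Current plan cost = 5·15 + 60·3 + 55·8 + 85·15 + 5·6 = 2000.
Optimal plan:
  W1–S2: 65 × 3 = 195
  W2–S2: 55 × 8 = 440
  W3–S1: 5 × 14 = 70
  W3–S2: 80 × 15 = 1200
  W3–S3: 5 × 6 = 30
Optimal cost = 1935.
Saving = 2000 − 1935 = 65.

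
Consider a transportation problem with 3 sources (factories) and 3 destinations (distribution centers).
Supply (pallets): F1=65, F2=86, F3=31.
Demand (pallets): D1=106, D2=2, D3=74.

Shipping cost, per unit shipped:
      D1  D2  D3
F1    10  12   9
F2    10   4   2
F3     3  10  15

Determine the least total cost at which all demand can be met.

One minimum-cost allocation:
  F1 to D1: 65 × 10 = 650
  F2 to D1: 10 × 10 = 100
  F2 to D2: 2 × 4 = 8
  F2 to D3: 74 × 2 = 148
  F3 to D1: 31 × 3 = 93
Total = 650 + 100 + 8 + 148 + 93 = 999.

999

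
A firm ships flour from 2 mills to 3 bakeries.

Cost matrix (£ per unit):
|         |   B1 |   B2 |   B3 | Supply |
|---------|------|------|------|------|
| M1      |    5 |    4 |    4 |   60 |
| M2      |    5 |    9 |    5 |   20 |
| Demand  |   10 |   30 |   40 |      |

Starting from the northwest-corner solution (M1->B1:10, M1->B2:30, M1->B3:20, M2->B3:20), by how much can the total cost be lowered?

10

Current plan cost = 10·5 + 30·4 + 20·4 + 20·5 = £350.
Optimal plan:
  M1→B2: 30 × £4 = £120
  M1→B3: 30 × £4 = £120
  M2→B1: 10 × £5 = £50
  M2→B3: 10 × £5 = £50
Optimal cost = £340.
Saving = 350 − 340 = £10.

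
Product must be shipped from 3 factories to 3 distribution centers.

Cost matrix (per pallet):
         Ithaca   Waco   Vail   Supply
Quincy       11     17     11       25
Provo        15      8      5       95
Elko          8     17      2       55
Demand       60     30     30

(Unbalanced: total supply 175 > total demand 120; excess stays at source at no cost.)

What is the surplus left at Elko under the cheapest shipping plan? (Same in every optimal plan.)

0

Minimum-cost shipments:
  Quincy to Ithaca: 5 × 11 = 55
  Provo to Waco: 30 × 8 = 240
  Provo to Vail: 30 × 5 = 150
  Elko to Ithaca: 55 × 8 = 440
Total cost = 885.
Elko ships 55 of its 55, leaving 0.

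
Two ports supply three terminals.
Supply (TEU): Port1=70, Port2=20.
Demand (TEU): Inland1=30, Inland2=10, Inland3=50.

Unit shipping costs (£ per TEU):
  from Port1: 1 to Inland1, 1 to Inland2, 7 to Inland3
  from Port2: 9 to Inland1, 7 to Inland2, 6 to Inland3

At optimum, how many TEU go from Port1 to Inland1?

Optimal shipments:
  Port1→Inland1: 30 × £1 = £30
  Port1→Inland2: 10 × £1 = £10
  Port1→Inland3: 30 × £7 = £210
  Port2→Inland3: 20 × £6 = £120
Total cost = £370.
So Port1→Inland1 carries 30 TEU.

30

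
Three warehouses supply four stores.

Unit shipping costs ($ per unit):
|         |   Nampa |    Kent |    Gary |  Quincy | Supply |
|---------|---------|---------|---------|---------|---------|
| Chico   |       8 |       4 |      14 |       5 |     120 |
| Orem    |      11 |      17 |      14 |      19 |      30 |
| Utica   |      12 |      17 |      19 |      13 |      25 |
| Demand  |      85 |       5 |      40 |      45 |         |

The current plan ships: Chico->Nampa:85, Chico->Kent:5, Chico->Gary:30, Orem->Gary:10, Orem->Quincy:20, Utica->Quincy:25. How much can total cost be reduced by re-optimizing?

380

Current plan cost = 85·8 + 5·4 + 30·14 + 10·14 + 20·19 + 25·13 = $1965.
Optimal plan:
  Chico to Nampa: 60 units
  Chico to Kent: 5 units
  Chico to Gary: 10 units
  Chico to Quincy: 45 units
  Orem to Gary: 30 units
  Utica to Nampa: 25 units
Optimal cost = $1585.
Saving = 1965 − 1585 = $380.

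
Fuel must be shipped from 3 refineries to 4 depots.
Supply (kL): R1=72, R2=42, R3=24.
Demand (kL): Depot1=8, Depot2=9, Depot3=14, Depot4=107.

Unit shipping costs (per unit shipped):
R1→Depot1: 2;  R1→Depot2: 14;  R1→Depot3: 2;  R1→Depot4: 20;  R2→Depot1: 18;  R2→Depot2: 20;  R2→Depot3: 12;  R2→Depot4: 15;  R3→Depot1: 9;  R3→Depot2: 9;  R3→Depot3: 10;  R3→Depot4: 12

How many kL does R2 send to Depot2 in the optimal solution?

Optimal shipments:
  R1->Depot1: 8 kL
  R1->Depot2: 9 kL
  R1->Depot3: 14 kL
  R1->Depot4: 41 kL
  R2->Depot4: 42 kL
  R3->Depot4: 24 kL
Total cost = 1908.
The route R2→Depot2 is not used.

0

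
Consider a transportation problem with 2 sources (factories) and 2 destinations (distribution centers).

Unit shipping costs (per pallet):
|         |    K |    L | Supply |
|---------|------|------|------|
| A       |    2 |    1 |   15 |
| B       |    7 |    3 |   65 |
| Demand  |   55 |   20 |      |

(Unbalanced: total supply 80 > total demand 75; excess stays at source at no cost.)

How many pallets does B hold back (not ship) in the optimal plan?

An optimal plan:
  A–K: 15 × 2 = 30
  B–K: 40 × 7 = 280
  B–L: 20 × 3 = 60
Total cost = 370.
B ships 60 of its 65, leaving 5.

5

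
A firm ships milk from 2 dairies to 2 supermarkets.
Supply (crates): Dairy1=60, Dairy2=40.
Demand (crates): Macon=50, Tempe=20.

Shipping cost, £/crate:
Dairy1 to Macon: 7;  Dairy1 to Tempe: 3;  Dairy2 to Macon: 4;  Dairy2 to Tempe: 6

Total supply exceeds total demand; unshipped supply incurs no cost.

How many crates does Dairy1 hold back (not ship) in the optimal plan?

30

An optimal plan:
  Dairy1 to Macon: 10 crates
  Dairy1 to Tempe: 20 crates
  Dairy2 to Macon: 40 crates
Total cost = £290.
Dairy1 ships 30 of its 60, leaving 30.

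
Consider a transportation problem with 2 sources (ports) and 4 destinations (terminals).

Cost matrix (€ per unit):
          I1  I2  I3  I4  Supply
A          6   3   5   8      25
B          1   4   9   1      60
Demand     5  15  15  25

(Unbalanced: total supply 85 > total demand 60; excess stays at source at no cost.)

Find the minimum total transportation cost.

One minimum-cost allocation:
  A->I2: 10 × €3 = €30
  A->I3: 15 × €5 = €75
  B->I1: 5 × €1 = €5
  B->I2: 5 × €4 = €20
  B->I4: 25 × €1 = €25
Total = 30 + 75 + 5 + 20 + 25 = €155.

155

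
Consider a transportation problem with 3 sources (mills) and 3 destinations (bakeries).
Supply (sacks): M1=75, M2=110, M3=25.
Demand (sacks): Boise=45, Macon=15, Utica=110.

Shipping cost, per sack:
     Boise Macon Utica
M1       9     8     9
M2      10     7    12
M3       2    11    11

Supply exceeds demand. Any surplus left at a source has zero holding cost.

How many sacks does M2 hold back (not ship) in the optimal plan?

40

Minimum-cost shipments:
  M1→Utica: 75 × 9 = 675
  M2→Boise: 20 × 10 = 200
  M2→Macon: 15 × 7 = 105
  M2→Utica: 35 × 12 = 420
  M3→Boise: 25 × 2 = 50
Total cost = 1450.
M2 ships 70 of its 110, leaving 40.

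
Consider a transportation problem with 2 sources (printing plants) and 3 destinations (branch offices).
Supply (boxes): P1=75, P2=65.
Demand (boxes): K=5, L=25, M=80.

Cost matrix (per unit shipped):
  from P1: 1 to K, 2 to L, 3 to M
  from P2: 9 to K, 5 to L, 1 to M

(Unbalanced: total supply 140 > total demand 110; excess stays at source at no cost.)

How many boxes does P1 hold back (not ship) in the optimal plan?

Minimum-cost shipments:
  P1→K: 5 × 1 = 5
  P1→L: 25 × 2 = 50
  P1→M: 15 × 3 = 45
  P2→M: 65 × 1 = 65
Total cost = 165.
P1 ships 45 of its 75, leaving 30.

30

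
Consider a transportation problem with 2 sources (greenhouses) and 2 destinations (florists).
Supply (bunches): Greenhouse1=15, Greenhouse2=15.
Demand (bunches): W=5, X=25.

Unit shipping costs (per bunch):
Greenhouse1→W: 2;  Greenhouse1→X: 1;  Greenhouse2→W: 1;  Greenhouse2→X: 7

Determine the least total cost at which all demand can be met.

90

One minimum-cost allocation:
  Greenhouse1→X: 15 × 1 = 15
  Greenhouse2→W: 5 × 1 = 5
  Greenhouse2→X: 10 × 7 = 70
Total = 15 + 5 + 70 = 90.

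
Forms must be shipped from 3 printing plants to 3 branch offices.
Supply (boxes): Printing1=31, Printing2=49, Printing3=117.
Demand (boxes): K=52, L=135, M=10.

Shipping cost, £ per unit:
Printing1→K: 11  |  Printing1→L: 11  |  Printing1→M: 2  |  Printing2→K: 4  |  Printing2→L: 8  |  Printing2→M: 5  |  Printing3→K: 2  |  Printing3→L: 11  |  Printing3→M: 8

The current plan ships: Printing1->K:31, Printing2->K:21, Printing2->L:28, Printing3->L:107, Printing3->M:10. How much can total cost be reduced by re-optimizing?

444

Current plan cost = 31·11 + 21·4 + 28·8 + 107·11 + 10·8 = £1906.
Optimal plan:
  Printing1–L: 21 × £11 = £231
  Printing1–M: 10 × £2 = £20
  Printing2–L: 49 × £8 = £392
  Printing3–K: 52 × £2 = £104
  Printing3–L: 65 × £11 = £715
Optimal cost = £1462.
Saving = 1906 − 1462 = £444.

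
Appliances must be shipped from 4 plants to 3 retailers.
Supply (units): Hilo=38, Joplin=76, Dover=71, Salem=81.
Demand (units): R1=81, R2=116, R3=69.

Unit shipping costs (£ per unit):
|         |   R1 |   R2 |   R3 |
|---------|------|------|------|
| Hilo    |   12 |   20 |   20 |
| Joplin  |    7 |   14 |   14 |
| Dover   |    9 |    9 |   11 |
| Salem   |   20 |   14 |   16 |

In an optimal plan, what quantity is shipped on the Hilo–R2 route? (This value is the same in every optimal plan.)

0

Solving gives:
  Hilo–R1: 38 × £12 = £456
  Joplin–R1: 43 × £7 = £301
  Joplin–R3: 33 × £14 = £462
  Dover–R2: 35 × £9 = £315
  Dover–R3: 36 × £11 = £396
  Salem–R2: 81 × £14 = £1134
Total cost = £3064.
The route Hilo→R2 is not used.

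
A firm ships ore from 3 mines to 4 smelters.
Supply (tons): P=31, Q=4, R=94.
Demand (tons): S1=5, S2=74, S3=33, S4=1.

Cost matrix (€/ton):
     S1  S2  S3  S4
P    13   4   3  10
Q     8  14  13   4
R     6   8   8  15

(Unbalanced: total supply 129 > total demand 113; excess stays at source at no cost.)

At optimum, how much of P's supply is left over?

An optimal plan:
  P→S3: 31 tons
  Q→S4: 1 tons
  R→S1: 5 tons
  R→S2: 74 tons
  R→S3: 2 tons
Total cost = €735.
P ships 31 of its 31, leaving 0.

0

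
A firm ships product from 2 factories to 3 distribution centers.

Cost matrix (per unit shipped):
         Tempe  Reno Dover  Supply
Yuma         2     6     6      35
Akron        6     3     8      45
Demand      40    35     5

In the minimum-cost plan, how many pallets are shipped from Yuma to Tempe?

35

Optimal shipments:
  Yuma→Tempe: 35 × 2 = 70
  Akron→Tempe: 5 × 6 = 30
  Akron→Reno: 35 × 3 = 105
  Akron→Dover: 5 × 8 = 40
Total cost = 245.
So Yuma→Tempe carries 35 pallets.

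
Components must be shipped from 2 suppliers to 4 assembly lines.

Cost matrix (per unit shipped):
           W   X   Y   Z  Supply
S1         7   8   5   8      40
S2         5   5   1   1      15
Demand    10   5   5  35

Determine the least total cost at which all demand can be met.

An optimal shipping plan:
  S1→W: 10 × 7 = 70
  S1→X: 5 × 8 = 40
  S1→Y: 5 × 5 = 25
  S1→Z: 20 × 8 = 160
  S2→Z: 15 × 1 = 15
Total = 70 + 40 + 25 + 160 + 15 = 310.

310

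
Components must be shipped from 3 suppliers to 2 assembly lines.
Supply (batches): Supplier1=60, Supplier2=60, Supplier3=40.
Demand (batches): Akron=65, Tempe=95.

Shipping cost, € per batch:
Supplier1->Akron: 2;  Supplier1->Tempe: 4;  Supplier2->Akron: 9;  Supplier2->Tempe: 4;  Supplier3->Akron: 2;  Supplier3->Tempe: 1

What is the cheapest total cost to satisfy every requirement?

405

A cheapest plan:
  Supplier1->Akron: 60 batches
  Supplier2->Tempe: 60 batches
  Supplier3->Akron: 5 batches
  Supplier3->Tempe: 35 batches
Total cost = €405.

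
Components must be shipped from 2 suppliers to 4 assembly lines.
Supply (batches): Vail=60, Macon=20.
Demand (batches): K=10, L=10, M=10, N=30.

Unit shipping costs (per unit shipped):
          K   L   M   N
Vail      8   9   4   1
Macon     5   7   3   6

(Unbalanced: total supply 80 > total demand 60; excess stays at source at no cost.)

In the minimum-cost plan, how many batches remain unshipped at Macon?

0

An optimal plan:
  Vail→M: 10 × 4 = 40
  Vail→N: 30 × 1 = 30
  Macon→K: 10 × 5 = 50
  Macon→L: 10 × 7 = 70
Total cost = 190.
Macon ships 20 of its 20, leaving 0.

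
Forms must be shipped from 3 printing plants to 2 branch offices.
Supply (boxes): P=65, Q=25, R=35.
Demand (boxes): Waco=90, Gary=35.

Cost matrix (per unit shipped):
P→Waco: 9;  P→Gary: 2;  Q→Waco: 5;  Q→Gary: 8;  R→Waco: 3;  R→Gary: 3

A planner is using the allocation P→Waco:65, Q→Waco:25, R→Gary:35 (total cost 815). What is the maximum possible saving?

Current plan cost = 65·9 + 25·5 + 35·3 = 815.
Optimal plan:
  P->Waco: 30 boxes
  P->Gary: 35 boxes
  Q->Waco: 25 boxes
  R->Waco: 35 boxes
Optimal cost = 570.
Saving = 815 − 570 = 245.

245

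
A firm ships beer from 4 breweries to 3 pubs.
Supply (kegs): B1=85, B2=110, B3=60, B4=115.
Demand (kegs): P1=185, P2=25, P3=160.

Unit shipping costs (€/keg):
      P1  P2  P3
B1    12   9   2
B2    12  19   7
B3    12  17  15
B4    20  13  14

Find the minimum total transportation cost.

One minimum-cost allocation:
  B1–P3: 85 × €2 = €170
  B2–P1: 110 × €12 = €1320
  B3–P1: 60 × €12 = €720
  B4–P1: 15 × €20 = €300
  B4–P2: 25 × €13 = €325
  B4–P3: 75 × €14 = €1050
Total = 170 + 1320 + 720 + 300 + 325 + 1050 = €3885.
(Supply check: B1 ships 85; B2 ships 110; B3 ships 60; B4 ships 115.)

3885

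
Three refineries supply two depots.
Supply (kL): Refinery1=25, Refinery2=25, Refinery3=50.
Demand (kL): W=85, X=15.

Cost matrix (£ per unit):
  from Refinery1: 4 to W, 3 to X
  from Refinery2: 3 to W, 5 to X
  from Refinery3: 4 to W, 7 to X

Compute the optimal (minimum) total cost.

360

Optimal allocation:
  Refinery1→W: 10 × £4 = £40
  Refinery1→X: 15 × £3 = £45
  Refinery2→W: 25 × £3 = £75
  Refinery3→W: 50 × £4 = £200
Total = 40 + 45 + 75 + 200 = £360.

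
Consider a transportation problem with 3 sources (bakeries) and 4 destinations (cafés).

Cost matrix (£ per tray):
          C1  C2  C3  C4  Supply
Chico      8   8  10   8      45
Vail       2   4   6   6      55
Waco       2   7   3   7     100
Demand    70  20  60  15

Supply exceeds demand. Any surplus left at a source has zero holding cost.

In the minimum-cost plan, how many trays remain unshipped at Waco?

Minimum-cost shipments:
  Chico→C4: 10 × £8 = £80
  Vail→C1: 30 × £2 = £60
  Vail→C2: 20 × £4 = £80
  Vail→C4: 5 × £6 = £30
  Waco→C1: 40 × £2 = £80
  Waco→C3: 60 × £3 = £180
Total cost = £510.
Waco ships 100 of its 100, leaving 0.

0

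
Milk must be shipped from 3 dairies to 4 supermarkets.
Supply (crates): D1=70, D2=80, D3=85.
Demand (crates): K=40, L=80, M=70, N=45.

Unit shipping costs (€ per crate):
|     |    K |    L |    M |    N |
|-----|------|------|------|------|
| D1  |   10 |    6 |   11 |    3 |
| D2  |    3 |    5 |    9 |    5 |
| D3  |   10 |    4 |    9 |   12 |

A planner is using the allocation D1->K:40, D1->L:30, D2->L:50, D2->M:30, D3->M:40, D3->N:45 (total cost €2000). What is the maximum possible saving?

745

Current plan cost = 40·10 + 30·6 + 50·5 + 30·9 + 40·9 + 45·12 = €2000.
Optimal plan:
  D1–L: 25 × €6 = €150
  D1–N: 45 × €3 = €135
  D2–K: 40 × €3 = €120
  D2–M: 40 × €9 = €360
  D3–L: 55 × €4 = €220
  D3–M: 30 × €9 = €270
Optimal cost = €1255.
Saving = 2000 − 1255 = €745.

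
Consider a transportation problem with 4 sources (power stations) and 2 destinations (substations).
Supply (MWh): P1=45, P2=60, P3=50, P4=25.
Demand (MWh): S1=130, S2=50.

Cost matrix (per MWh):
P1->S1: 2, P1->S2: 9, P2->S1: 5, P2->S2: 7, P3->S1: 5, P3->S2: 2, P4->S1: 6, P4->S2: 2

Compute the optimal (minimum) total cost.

An optimal shipping plan:
  P1 to S1: 45 × 2 = 90
  P2 to S1: 60 × 5 = 300
  P3 to S1: 25 × 5 = 125
  P3 to S2: 25 × 2 = 50
  P4 to S2: 25 × 2 = 50
Total = 90 + 300 + 125 + 50 + 50 = 615.

615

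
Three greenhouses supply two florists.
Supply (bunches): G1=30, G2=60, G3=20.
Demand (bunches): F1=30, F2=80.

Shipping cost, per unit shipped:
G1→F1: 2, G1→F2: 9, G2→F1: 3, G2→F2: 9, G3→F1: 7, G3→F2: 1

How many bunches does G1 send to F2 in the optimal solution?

0

The minimum-cost plan:
  G1–F1: 30 bunches
  G2–F2: 60 bunches
  G3–F2: 20 bunches
Total cost = 620.
The route G1→F2 is not used.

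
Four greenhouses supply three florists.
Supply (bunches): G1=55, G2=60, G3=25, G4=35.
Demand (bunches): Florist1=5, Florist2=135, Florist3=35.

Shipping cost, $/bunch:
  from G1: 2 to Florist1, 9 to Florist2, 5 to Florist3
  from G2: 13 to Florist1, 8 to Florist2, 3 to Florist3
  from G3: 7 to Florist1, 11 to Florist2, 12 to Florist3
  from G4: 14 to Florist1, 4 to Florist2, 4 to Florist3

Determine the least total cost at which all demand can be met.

One minimum-cost allocation:
  G1→Florist1: 5 × $2 = $10
  G1→Florist2: 50 × $9 = $450
  G2→Florist2: 25 × $8 = $200
  G2→Florist3: 35 × $3 = $105
  G3→Florist2: 25 × $11 = $275
  G4→Florist2: 35 × $4 = $140
Total = 10 + 450 + 200 + 105 + 275 + 140 = $1180.

1180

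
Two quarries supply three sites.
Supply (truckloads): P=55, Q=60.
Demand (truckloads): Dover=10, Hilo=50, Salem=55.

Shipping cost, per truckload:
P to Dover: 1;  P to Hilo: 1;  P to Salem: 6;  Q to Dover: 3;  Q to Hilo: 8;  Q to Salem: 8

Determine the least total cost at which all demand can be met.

A cheapest plan:
  P->Dover: 5 × 1 = 5
  P->Hilo: 50 × 1 = 50
  Q->Dover: 5 × 3 = 15
  Q->Salem: 55 × 8 = 440
Total = 5 + 50 + 15 + 440 = 510.

510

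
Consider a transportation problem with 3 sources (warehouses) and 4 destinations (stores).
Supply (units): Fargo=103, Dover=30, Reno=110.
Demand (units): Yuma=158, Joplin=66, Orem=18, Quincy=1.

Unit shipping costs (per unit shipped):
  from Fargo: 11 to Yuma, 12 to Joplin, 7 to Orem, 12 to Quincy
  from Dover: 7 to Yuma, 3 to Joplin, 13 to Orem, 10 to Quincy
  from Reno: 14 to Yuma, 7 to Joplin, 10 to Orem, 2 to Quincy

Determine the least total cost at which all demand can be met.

A cheapest plan:
  Fargo–Yuma: 85 × 11 = 935
  Fargo–Orem: 18 × 7 = 126
  Dover–Yuma: 30 × 7 = 210
  Reno–Yuma: 43 × 14 = 602
  Reno–Joplin: 66 × 7 = 462
  Reno–Quincy: 1 × 2 = 2
Total = 935 + 126 + 210 + 602 + 462 + 2 = 2337.
(Supply check: Fargo ships 103; Dover ships 30; Reno ships 110.)

2337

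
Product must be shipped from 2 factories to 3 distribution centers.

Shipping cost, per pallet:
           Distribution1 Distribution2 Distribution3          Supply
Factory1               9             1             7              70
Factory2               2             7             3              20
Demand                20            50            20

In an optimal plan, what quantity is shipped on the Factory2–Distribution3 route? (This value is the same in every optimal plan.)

Optimal shipments:
  Factory1→Distribution2: 50 × 1 = 50
  Factory1→Distribution3: 20 × 7 = 140
  Factory2→Distribution1: 20 × 2 = 40
Total cost = 230.
The route Factory2→Distribution3 is not used.

0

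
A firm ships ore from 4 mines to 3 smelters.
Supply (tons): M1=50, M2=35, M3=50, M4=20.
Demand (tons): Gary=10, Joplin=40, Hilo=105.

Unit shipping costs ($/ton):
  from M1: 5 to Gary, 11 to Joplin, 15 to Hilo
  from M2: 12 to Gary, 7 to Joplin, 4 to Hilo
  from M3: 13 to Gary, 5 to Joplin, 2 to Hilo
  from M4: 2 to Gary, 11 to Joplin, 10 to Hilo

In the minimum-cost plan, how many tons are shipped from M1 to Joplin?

40

Optimal shipments:
  M1->Gary: 10 × $5 = $50
  M1->Joplin: 40 × $11 = $440
  M2->Hilo: 35 × $4 = $140
  M3->Hilo: 50 × $2 = $100
  M4->Hilo: 20 × $10 = $200
Total cost = $930.
So M1→Joplin carries 40 tons.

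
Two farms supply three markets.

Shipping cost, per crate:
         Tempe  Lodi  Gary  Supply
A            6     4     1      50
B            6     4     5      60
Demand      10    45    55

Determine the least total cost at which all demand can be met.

An optimal shipping plan:
  A->Gary: 50 crates
  B->Tempe: 10 crates
  B->Lodi: 45 crates
  B->Gary: 5 crates
Total cost = 315.

315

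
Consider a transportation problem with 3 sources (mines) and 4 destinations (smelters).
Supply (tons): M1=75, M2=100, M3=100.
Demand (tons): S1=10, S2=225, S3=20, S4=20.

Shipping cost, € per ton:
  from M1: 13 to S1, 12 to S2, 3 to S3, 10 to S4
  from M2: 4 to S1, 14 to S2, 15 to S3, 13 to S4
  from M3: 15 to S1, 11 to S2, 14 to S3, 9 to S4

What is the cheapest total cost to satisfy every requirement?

An optimal shipping plan:
  M1 to S2: 55 × €12 = €660
  M1 to S3: 20 × €3 = €60
  M2 to S1: 10 × €4 = €40
  M2 to S2: 90 × €14 = €1260
  M3 to S2: 80 × €11 = €880
  M3 to S4: 20 × €9 = €180
Total = 660 + 60 + 40 + 1260 + 880 + 180 = €3080.
(Supply check: M1 ships 75; M2 ships 100; M3 ships 100.)

3080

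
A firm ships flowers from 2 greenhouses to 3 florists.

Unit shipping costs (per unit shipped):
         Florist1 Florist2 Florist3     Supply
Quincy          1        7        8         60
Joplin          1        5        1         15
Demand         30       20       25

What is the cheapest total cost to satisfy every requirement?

An optimal shipping plan:
  Quincy–Florist1: 30 × 1 = 30
  Quincy–Florist2: 20 × 7 = 140
  Quincy–Florist3: 10 × 8 = 80
  Joplin–Florist3: 15 × 1 = 15
Total = 30 + 140 + 80 + 15 = 265.

265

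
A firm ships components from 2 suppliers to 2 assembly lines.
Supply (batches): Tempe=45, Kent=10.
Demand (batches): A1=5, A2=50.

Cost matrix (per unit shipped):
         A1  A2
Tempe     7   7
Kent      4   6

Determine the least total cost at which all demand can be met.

365

Optimal allocation:
  Tempe→A2: 45 × 7 = 315
  Kent→A1: 5 × 4 = 20
  Kent→A2: 5 × 6 = 30
Total = 315 + 20 + 30 = 365.
(Supply check: Tempe ships 45; Kent ships 10.)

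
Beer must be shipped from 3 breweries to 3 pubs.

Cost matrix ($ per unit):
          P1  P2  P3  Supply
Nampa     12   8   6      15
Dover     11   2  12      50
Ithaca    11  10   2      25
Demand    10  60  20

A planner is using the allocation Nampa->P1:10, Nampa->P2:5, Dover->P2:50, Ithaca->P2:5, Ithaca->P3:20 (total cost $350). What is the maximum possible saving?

15

Current plan cost = 10·12 + 5·8 + 50·2 + 5·10 + 20·2 = $350.
Optimal plan:
  Nampa to P1: 5 × $12 = $60
  Nampa to P2: 10 × $8 = $80
  Dover to P2: 50 × $2 = $100
  Ithaca to P1: 5 × $11 = $55
  Ithaca to P3: 20 × $2 = $40
Optimal cost = $335.
Saving = 350 − 335 = $15.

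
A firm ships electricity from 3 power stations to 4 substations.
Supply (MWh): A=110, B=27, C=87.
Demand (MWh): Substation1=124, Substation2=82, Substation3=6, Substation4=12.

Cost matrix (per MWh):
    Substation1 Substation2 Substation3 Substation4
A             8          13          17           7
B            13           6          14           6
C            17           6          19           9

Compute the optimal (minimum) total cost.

1725

One minimum-cost allocation:
  A->Substation1: 110 × 8 = 880
  B->Substation1: 14 × 13 = 182
  B->Substation3: 6 × 14 = 84
  B->Substation4: 7 × 6 = 42
  C->Substation2: 82 × 6 = 492
  C->Substation4: 5 × 9 = 45
Total = 880 + 182 + 84 + 42 + 492 + 45 = 1725.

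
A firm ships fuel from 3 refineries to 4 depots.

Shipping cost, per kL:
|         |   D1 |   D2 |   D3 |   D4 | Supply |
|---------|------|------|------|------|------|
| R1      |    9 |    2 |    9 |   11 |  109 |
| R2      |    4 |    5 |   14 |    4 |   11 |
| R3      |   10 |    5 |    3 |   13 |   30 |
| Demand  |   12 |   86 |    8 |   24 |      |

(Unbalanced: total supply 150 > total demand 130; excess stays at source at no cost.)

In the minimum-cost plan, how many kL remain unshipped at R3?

An optimal plan:
  R1→D1: 10 × 9 = 90
  R1→D2: 86 × 2 = 172
  R1→D4: 13 × 11 = 143
  R2→D4: 11 × 4 = 44
  R3→D1: 2 × 10 = 20
  R3→D3: 8 × 3 = 24
Total cost = 493.
R3 ships 10 of its 30, leaving 20.

20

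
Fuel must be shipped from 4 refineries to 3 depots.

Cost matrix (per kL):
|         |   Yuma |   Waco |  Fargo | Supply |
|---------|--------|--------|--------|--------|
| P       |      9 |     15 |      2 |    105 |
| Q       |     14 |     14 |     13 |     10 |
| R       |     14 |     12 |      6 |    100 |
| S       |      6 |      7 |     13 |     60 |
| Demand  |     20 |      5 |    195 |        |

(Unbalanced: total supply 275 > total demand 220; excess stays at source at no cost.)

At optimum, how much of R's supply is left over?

10

Minimum-cost shipments:
  P->Fargo: 105 kL
  R->Fargo: 90 kL
  S->Yuma: 20 kL
  S->Waco: 5 kL
Total cost = 905.
R ships 90 of its 100, leaving 10.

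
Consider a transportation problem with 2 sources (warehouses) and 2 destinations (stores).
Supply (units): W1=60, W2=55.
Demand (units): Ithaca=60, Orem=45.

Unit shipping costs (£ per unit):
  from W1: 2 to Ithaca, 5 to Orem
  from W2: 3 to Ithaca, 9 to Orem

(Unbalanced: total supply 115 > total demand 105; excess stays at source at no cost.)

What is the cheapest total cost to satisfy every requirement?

390

An optimal shipping plan:
  W1 to Ithaca: 15 × £2 = £30
  W1 to Orem: 45 × £5 = £225
  W2 to Ithaca: 45 × £3 = £135
Total = 30 + 225 + 135 = £390.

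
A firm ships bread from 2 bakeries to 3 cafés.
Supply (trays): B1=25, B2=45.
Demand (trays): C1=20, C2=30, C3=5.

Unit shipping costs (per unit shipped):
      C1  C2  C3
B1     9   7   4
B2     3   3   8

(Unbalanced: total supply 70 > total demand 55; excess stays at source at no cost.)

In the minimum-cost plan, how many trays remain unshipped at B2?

0

Minimum-cost shipments:
  B1–C2: 5 trays
  B1–C3: 5 trays
  B2–C1: 20 trays
  B2–C2: 25 trays
Total cost = 190.
B2 ships 45 of its 45, leaving 0.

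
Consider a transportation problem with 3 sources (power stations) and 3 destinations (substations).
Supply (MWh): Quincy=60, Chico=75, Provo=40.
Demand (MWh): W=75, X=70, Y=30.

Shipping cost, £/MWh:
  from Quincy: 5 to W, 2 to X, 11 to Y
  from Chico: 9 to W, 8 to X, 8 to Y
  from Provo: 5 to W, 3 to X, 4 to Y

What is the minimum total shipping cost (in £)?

945

A cheapest plan:
  Quincy to X: 60 × £2 = £120
  Chico to W: 75 × £9 = £675
  Provo to X: 10 × £3 = £30
  Provo to Y: 30 × £4 = £120
Total = 120 + 675 + 30 + 120 = £945.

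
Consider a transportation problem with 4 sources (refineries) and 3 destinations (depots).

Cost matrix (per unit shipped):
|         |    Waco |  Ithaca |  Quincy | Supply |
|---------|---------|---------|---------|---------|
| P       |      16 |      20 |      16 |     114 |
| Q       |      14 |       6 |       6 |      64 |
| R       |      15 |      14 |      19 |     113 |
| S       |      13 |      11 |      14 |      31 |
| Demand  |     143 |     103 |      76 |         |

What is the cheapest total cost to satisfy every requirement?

Optimal allocation:
  P to Waco: 102 × 16 = 1632
  P to Quincy: 12 × 16 = 192
  Q to Quincy: 64 × 6 = 384
  R to Waco: 41 × 15 = 615
  R to Ithaca: 72 × 14 = 1008
  S to Ithaca: 31 × 11 = 341
Total = 1632 + 192 + 384 + 615 + 1008 + 341 = 4172.
(Supply check: P ships 114; Q ships 64; R ships 113; S ships 31.)

4172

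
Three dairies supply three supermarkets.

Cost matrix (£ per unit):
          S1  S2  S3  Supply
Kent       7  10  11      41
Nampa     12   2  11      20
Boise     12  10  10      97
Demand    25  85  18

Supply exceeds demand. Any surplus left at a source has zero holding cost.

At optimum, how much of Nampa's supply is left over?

0

An optimal plan:
  Kent–S1: 25 × £7 = £175
  Kent–S2: 16 × £10 = £160
  Nampa–S2: 20 × £2 = £40
  Boise–S2: 49 × £10 = £490
  Boise–S3: 18 × £10 = £180
Total cost = £1045.
Nampa ships 20 of its 20, leaving 0.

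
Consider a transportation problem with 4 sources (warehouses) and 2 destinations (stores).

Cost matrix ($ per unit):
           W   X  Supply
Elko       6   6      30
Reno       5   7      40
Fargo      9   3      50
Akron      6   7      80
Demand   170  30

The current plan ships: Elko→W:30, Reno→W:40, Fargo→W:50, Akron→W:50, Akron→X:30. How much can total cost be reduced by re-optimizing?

210

Current plan cost = 30·6 + 40·5 + 50·9 + 50·6 + 30·7 = $1340.
Optimal plan:
  Elko->W: 30 × $6 = $180
  Reno->W: 40 × $5 = $200
  Fargo->W: 20 × $9 = $180
  Fargo->X: 30 × $3 = $90
  Akron->W: 80 × $6 = $480
Optimal cost = $1130.
Saving = 1340 − 1130 = $210.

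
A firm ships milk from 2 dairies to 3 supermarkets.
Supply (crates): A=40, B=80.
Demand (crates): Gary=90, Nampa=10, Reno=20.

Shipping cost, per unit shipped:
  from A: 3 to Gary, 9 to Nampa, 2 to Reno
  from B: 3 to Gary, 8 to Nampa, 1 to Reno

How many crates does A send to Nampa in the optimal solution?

0

Optimal shipments:
  A to Gary: 40 crates
  B to Gary: 50 crates
  B to Nampa: 10 crates
  B to Reno: 20 crates
Total cost = 370.
The route A→Nampa is not used.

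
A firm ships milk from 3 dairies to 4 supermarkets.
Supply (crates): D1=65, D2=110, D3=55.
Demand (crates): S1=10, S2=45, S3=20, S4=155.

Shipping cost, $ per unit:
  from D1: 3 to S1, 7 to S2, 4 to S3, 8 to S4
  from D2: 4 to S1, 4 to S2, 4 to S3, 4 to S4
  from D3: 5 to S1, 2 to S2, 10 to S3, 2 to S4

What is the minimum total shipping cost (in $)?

A cheapest plan:
  D1->S1: 10 × $3 = $30
  D1->S2: 35 × $7 = $245
  D1->S3: 20 × $4 = $80
  D2->S2: 10 × $4 = $40
  D2->S4: 100 × $4 = $400
  D3->S4: 55 × $2 = $110
Total = 30 + 245 + 80 + 40 + 400 + 110 = $905.

905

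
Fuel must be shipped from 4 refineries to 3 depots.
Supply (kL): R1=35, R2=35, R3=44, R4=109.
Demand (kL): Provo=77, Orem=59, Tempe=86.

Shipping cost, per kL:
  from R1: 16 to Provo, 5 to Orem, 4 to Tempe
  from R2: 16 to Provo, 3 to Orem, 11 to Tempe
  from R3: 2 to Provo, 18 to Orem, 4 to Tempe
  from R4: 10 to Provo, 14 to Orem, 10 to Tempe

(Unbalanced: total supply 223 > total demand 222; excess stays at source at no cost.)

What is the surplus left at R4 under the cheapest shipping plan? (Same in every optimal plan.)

Minimum-cost shipments:
  R1–Orem: 24 × 5 = 120
  R1–Tempe: 11 × 4 = 44
  R2–Orem: 35 × 3 = 105
  R3–Provo: 44 × 2 = 88
  R4–Provo: 33 × 10 = 330
  R4–Tempe: 75 × 10 = 750
Total cost = 1437.
R4 ships 108 of its 109, leaving 1.

1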